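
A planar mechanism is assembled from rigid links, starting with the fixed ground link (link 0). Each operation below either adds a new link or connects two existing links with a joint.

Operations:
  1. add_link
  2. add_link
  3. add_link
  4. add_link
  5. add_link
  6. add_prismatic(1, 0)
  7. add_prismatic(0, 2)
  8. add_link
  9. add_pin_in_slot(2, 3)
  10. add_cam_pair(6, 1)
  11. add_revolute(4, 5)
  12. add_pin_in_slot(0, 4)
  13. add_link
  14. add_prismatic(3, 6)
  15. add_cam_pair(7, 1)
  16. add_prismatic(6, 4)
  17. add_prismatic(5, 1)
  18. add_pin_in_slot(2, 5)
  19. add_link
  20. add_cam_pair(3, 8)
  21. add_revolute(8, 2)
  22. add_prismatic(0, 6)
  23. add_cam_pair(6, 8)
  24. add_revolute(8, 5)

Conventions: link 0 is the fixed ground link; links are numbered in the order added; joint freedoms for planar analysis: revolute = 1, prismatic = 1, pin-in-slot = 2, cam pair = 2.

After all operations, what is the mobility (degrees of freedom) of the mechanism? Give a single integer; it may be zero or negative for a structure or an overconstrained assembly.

L=1 J1=0 J2=0
add link → L=2 J1=0 J2=0
add link → L=3 J1=0 J2=0
add link → L=4 J1=0 J2=0
add link → L=5 J1=0 J2=0
add link → L=6 J1=0 J2=0
P@1,0 dof=1 J1 → L=6 J1=1 J2=0
P@0,2 dof=1 J1 → L=6 J1=2 J2=0
add link → L=7 J1=2 J2=0
PS@2,3 dof=2 J2 → L=7 J1=2 J2=1
C@6,1 dof=2 J2 → L=7 J1=2 J2=2
R@4,5 dof=1 J1 → L=7 J1=3 J2=2
PS@0,4 dof=2 J2 → L=7 J1=3 J2=3
add link → L=8 J1=3 J2=3
P@3,6 dof=1 J1 → L=8 J1=4 J2=3
C@7,1 dof=2 J2 → L=8 J1=4 J2=4
P@6,4 dof=1 J1 → L=8 J1=5 J2=4
P@5,1 dof=1 J1 → L=8 J1=6 J2=4
PS@2,5 dof=2 J2 → L=8 J1=6 J2=5
add link → L=9 J1=6 J2=5
C@3,8 dof=2 J2 → L=9 J1=6 J2=6
R@8,2 dof=1 J1 → L=9 J1=7 J2=6
P@0,6 dof=1 J1 → L=9 J1=8 J2=6
C@6,8 dof=2 J2 → L=9 J1=8 J2=7
R@8,5 dof=1 J1 → L=9 J1=9 J2=7
M=3(L−1)−2J1−J2=3·8−2·9−7=-1

M = -1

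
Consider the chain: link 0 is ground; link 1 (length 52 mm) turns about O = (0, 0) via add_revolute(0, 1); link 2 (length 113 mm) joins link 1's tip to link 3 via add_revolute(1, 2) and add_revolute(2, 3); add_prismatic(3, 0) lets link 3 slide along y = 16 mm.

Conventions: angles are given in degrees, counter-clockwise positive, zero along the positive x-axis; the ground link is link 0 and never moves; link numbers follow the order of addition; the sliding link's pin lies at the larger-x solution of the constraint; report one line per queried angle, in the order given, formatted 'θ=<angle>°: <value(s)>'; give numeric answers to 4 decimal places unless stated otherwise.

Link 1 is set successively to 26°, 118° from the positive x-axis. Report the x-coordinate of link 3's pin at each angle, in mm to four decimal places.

geometry: r = 52 mm, L = 113 mm, e = 16 mm
θ=26°: crank pin P = (r cos θ, r sin θ) = (46.737290, 22.795300)
θ=26°: h = r sin θ − e = 22.795300 − 16 = 6.795300
θ=26°: x = r cos θ + √(L² − h²) = 46.737290 + 112.795496 = 159.532786
θ=118°: crank pin P = (r cos θ, r sin θ) = (-24.412521, 45.913275)
θ=118°: h = r sin θ − e = 45.913275 − 16 = 29.913275
θ=118°: x = r cos θ + √(L² − h²) = -24.412521 + 108.968784 = 84.556263

θ=26°: 159.5328
θ=118°: 84.5563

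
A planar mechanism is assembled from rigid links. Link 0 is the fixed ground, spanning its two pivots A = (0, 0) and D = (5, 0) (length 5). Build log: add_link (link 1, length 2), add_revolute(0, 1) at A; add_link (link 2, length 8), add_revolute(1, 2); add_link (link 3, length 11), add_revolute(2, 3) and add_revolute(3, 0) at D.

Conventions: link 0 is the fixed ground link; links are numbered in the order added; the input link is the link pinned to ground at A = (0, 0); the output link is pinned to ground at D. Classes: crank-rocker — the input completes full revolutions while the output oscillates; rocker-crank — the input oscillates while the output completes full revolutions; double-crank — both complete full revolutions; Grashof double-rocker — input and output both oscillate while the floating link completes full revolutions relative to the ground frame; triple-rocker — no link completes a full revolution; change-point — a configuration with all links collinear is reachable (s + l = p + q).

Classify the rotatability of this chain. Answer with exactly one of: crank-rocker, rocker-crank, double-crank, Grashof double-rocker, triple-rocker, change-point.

lengths: ground=5, input=2, coupler=8, output=11
sorted: s=2 (shortest), l=11 (longest), p+q=13
s + l = 13 vs p + q = 13
s + l = p + q → change-point (collinear configuration reachable)

change-point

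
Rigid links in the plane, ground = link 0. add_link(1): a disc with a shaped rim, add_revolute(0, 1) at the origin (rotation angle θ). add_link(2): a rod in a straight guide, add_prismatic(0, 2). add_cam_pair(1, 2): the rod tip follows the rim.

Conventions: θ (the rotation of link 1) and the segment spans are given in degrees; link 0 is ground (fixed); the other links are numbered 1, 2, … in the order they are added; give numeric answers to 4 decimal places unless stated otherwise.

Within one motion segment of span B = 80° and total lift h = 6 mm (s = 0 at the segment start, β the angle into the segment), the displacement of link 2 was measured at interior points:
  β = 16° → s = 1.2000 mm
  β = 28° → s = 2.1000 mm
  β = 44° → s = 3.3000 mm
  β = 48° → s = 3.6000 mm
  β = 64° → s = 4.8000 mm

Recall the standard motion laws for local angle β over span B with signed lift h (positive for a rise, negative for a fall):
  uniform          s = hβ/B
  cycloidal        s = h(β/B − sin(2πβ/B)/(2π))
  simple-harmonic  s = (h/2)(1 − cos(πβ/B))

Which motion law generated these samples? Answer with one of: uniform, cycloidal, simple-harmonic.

candidates at β/B = r: uniform s = h·r (linear in β); cycloidal s = h·(r − sin(2πr)/(2π)); simple-harmonic s = (h/2)(1 − cos(πr))
β=16°: printed 1.2000 | uniform 1.2000, cycloidal 0.2918, simple-harmonic 0.5729
β=28°: printed 2.1000 | uniform 2.1000, cycloidal 1.3274, simple-harmonic 1.6380
β=44°: printed 3.3000 | uniform 3.3000, cycloidal 3.5951, simple-harmonic 3.4693
β=48°: printed 3.6000 | uniform 3.6000, cycloidal 4.1613, simple-harmonic 3.9271
β=64°: printed 4.8000 | uniform 4.8000, cycloidal 5.7082, simple-harmonic 5.4271
only one law matches every sample → uniform

uniform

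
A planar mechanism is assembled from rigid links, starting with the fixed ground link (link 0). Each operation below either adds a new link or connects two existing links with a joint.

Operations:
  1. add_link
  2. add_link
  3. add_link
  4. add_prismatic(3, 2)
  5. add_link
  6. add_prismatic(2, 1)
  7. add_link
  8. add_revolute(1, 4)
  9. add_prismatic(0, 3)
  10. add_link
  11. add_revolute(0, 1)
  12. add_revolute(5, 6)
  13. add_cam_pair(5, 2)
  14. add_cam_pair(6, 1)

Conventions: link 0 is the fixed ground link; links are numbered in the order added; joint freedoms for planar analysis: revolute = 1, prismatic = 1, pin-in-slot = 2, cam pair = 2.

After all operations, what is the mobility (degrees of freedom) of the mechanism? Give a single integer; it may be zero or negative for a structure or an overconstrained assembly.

L=1 J1=0 J2=0
add link → L=2 J1=0 J2=0
add link → L=3 J1=0 J2=0
add link → L=4 J1=0 J2=0
P@3,2 dof=1 J1 → L=4 J1=1 J2=0
add link → L=5 J1=1 J2=0
P@2,1 dof=1 J1 → L=5 J1=2 J2=0
add link → L=6 J1=2 J2=0
R@1,4 dof=1 J1 → L=6 J1=3 J2=0
P@0,3 dof=1 J1 → L=6 J1=4 J2=0
add link → L=7 J1=4 J2=0
R@0,1 dof=1 J1 → L=7 J1=5 J2=0
R@5,6 dof=1 J1 → L=7 J1=6 J2=0
C@5,2 dof=2 J2 → L=7 J1=6 J2=1
C@6,1 dof=2 J2 → L=7 J1=6 J2=2
M=3(L−1)−2J1−J2=3·6−2·6−2=4

M = 4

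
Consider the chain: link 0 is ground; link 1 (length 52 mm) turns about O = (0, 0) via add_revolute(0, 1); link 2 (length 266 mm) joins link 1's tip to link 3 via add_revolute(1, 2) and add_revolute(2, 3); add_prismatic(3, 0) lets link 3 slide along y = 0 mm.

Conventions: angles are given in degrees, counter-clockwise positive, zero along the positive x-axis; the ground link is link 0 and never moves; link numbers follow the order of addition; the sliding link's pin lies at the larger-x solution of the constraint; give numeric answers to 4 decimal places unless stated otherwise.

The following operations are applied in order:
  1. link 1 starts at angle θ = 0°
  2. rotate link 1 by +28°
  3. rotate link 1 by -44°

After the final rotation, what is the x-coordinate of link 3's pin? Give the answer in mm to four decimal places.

geometry: r = 52 mm, L = 266 mm, e = 0 mm; θ starts at 0°
rotate link 1 by +28°: θ ← 0° +28° = 28°
rotate link 1 by -44°: θ ← 28° -44° = -16°
crank pin P = (r cos θ, r sin θ) = (49.985608, -14.333143)
h = r sin θ − e = -14.333143 − 0 = -14.333143
x = r cos θ + √(L² − h²) = 49.985608 + 265.613556 = 315.599164

315.5992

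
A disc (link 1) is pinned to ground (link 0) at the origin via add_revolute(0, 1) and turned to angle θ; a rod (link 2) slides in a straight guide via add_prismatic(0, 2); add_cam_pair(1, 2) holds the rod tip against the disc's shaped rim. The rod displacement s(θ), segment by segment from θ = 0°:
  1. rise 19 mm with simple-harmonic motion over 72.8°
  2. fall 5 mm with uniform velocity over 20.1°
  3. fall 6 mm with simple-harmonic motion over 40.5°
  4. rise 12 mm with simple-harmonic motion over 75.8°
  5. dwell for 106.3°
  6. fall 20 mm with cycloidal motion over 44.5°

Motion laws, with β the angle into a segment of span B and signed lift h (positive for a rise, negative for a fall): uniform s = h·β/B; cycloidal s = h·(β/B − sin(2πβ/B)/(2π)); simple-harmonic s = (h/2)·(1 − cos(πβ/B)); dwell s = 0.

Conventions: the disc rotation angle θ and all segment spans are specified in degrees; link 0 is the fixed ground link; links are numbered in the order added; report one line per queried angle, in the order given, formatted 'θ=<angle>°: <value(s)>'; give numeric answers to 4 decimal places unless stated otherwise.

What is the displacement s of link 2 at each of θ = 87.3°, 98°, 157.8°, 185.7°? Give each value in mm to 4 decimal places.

segment 1 (0° to 72.8°, simple-harmonic, h = 19) is passed completely: s = 0.0000 + (19) = 19.0000
θ = 87.3° falls in segment 2 (72.8° to 92.9°, uniform, h = -5): β = 87.3 − 72.8 = 14.5°, B = 20.1°; Δs = -5·14.5/20.1 = -3.6070; s = 19.0000 − 3.6070 = 15.3930
segment 2 (72.8° to 92.9°, uniform, h = -5) is passed completely: s = 19.0000 + (-5) = 14.0000
θ = 98° falls in segment 3 (92.9° to 133.4°, simple-harmonic, h = -6): β = 98 − 92.9 = 5.1°, B = 40.5°; Δs = -6/2·(1 − cos(π·0.1259)) = -0.2317; s = 14.0000 − 0.2317 = 13.7683
segment 3 (92.9° to 133.4°, simple-harmonic, h = -6) is passed completely: s = 14.0000 + (-6) = 8.0000
θ = 157.8° falls in segment 4 (133.4° to 209.2°, simple-harmonic, h = 12): β = 157.8 − 133.4 = 24.4°, B = 75.8°; Δs = 12/2·(1 − cos(π·0.3219)) = 2.8153; s = 8.0000 + 2.8153 = 10.8153
θ = 185.7° falls in segment 4 (133.4° to 209.2°, simple-harmonic, h = 12): β = 185.7 − 133.4 = 52.3°, B = 75.8°; Δs = 12/2·(1 − cos(π·0.6900)) = 9.3721; s = 8.0000 + 9.3721 = 17.3721

θ=87.3°: 15.3930
θ=98°: 13.7683
θ=157.8°: 10.8153
θ=185.7°: 17.3721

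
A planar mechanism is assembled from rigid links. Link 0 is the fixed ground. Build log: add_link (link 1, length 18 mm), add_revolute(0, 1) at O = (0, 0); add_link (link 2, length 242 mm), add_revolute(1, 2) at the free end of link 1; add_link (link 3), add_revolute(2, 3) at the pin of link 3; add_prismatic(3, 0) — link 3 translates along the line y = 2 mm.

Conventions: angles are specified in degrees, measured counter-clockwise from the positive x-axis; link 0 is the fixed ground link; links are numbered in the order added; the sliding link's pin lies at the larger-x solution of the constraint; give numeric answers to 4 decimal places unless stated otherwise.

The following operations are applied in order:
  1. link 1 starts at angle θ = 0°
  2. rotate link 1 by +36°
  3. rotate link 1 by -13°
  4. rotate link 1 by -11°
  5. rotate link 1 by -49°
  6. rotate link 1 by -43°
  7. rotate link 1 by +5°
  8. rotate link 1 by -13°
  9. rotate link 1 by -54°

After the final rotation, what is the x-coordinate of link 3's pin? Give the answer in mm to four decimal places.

geometry: r = 18 mm, L = 242 mm, e = 2 mm; θ starts at 0°
rotate link 1 by +36°: θ ← 0° +36° = 36°
rotate link 1 by -13°: θ ← 36° -13° = 23°
rotate link 1 by -11°: θ ← 23° -11° = 12°
rotate link 1 by -49°: θ ← 12° -49° = -37°
rotate link 1 by -43°: θ ← -37° -43° = -80°
rotate link 1 by +5°: θ ← -80° +5° = -75°
rotate link 1 by -13°: θ ← -75° -13° = -88°
rotate link 1 by -54°: θ ← -88° -54° = -142°
crank pin P = (r cos θ, r sin θ) = (-14.184194, -11.081907)
h = r sin θ − e = -11.081907 − 2 = -13.081907
x = r cos θ + √(L² − h²) = -14.184194 + 241.646154 = 227.461960

227.4620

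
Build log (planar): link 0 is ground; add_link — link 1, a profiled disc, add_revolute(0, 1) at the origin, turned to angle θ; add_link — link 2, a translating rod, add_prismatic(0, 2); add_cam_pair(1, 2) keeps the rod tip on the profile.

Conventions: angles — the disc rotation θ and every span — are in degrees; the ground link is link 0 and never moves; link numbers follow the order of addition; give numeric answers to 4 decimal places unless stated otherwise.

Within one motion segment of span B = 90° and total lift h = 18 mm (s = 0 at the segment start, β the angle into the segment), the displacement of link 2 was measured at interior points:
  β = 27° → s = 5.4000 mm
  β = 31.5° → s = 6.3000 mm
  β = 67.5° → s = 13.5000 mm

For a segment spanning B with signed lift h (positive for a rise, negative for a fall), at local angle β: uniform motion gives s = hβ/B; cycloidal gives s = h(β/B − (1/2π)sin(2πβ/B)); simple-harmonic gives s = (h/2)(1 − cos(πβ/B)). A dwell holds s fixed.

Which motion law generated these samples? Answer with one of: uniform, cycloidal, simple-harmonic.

candidates at β/B = r: uniform s = h·r (linear in β); cycloidal s = h·(r − sin(2πr)/(2π)); simple-harmonic s = (h/2)(1 − cos(πr))
β=27°: printed 5.4000 | uniform 5.4000, cycloidal 2.6754, simple-harmonic 3.7099
β=31.5°: printed 6.3000 | uniform 6.3000, cycloidal 3.9823, simple-harmonic 4.9141
β=67.5°: printed 13.5000 | uniform 13.5000, cycloidal 16.3648, simple-harmonic 15.3640
only one law matches every sample → uniform

uniform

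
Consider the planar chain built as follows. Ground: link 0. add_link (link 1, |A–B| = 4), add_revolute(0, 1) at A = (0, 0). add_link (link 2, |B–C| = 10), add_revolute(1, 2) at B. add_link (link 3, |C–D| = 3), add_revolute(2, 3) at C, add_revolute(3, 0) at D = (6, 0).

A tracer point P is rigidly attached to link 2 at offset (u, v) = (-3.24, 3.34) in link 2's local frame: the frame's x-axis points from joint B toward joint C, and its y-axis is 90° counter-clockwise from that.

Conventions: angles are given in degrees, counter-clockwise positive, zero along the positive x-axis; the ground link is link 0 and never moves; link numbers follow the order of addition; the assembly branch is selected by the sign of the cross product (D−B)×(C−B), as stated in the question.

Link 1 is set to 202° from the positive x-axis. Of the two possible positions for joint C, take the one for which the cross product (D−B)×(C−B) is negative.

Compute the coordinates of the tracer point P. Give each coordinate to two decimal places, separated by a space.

A=(0,0), D=(6.00,0)
B = A + 4.00·(cos202°, sin202°) = (-3.7087, -1.4984)
|BD| = 9.8237
circle(B,10.00) ∩ circle(D,3.00): a=9.5435, h=2.9869
  candidates: C₊=(5.2675,2.9092) cross=29.342; C₋=(6.1787,-2.9947) cross=-29.342
  branch - wants cross < 0 → take C=(6.1787,-2.9947) (cross=-29.342)
ex = (C−B)/|BC| = (0.9887,-0.1496); ey = (0.1496,0.9887)
P = B + -3.24·ex + 3.34·ey = (-6.4125,2.2888)

-6.41 2.29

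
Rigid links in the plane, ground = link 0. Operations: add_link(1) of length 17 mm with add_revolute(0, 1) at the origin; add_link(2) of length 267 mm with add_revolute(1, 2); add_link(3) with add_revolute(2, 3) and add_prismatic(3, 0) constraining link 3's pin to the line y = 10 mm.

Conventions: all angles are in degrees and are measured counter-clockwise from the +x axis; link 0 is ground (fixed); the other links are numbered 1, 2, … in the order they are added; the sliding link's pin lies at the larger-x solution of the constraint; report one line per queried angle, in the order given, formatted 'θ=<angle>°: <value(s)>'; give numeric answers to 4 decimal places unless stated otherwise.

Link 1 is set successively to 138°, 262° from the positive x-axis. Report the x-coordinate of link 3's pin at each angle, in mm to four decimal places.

geometry: r = 17 mm, L = 267 mm, e = 10 mm
θ=138°: crank pin P = (r cos θ, r sin θ) = (-12.633462, 11.375220)
θ=138°: h = r sin θ − e = 11.375220 − 10 = 1.375220
θ=138°: x = r cos θ + √(L² − h²) = -12.633462 + 266.996458 = 254.362996
θ=262°: crank pin P = (r cos θ, r sin θ) = (-2.365943, -16.834557)
θ=262°: h = r sin θ − e = -16.834557 − 10 = -26.834557
θ=262°: x = r cos θ + √(L² − h²) = -2.365943 + 265.648088 = 263.282145

θ=138°: 254.3630
θ=262°: 263.2821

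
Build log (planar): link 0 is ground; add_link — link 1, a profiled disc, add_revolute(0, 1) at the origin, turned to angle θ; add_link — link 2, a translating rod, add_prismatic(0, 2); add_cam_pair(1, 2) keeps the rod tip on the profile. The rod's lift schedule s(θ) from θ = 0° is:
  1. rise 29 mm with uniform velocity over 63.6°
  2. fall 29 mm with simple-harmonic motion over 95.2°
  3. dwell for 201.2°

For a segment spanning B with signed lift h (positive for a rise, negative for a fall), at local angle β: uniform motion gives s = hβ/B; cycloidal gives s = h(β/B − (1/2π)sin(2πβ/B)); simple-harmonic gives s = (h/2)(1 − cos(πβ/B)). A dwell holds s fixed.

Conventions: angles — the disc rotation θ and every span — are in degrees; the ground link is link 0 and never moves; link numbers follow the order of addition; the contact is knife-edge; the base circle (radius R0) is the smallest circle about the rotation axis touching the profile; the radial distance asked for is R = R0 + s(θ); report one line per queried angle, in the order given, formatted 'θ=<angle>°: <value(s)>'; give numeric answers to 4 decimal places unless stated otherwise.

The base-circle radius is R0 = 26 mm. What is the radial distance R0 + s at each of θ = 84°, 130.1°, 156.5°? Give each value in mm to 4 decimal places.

seg 1 [0°–63.6°] uniform, h=29: full span → s += 29 → s = 29.0000
seg 2 [63.6°–158.8°] simple-harmonic, h=-29: θ=84° here. β=20.4, B=95.2. -29/2·(1 − cos(π·0.2143)) = -3.1634 → s = 25.8366
seg 2 [63.6°–158.8°] simple-harmonic, h=-29: θ=130.1° here. β=66.5, B=95.2. -29/2·(1 − cos(π·0.6985)) = -22.9686 → s = 6.0314
seg 2 [63.6°–158.8°] simple-harmonic, h=-29: θ=156.5° here. β=92.9, B=95.2. -29/2·(1 − cos(π·0.9758)) = -28.9583 → s = 0.0417
θ=84°: R = R0 + s = 26 + 25.8366 = 51.8366
θ=130.1°: R = R0 + s = 26 + 6.0314 = 32.0314
θ=156.5°: R = R0 + s = 26 + 0.0417 = 26.0417

θ=84°: 51.8366
θ=130.1°: 32.0314
θ=156.5°: 26.0417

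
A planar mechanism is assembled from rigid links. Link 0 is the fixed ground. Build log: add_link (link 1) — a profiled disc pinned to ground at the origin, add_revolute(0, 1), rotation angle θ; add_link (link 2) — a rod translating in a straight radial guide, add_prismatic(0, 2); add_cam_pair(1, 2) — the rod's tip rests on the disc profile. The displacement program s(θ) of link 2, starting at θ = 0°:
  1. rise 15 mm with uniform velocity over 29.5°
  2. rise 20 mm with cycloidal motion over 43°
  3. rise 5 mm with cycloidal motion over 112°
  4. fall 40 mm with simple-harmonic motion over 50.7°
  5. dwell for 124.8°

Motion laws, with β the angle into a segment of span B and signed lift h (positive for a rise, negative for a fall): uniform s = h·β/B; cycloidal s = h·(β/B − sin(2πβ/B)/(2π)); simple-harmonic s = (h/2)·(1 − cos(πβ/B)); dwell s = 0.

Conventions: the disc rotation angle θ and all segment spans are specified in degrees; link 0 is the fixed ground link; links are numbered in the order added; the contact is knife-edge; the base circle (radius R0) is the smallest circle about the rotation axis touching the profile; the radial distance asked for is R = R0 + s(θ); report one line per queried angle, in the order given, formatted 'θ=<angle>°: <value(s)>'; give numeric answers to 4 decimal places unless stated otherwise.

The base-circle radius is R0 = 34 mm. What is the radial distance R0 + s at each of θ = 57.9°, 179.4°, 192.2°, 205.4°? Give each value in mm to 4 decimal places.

seg 1 [0°–29.5°] uniform, h=15: full span → s += 15 → s = 15.0000
seg 2 [29.5°–72.5°] cycloidal, h=20: θ=57.9° here. β=28.4, B=43. 20·(0.6605 − sin(2π·0.6605)/(2π)) = 15.9019 → s = 30.9019
seg 2 [29.5°–72.5°] cycloidal, h=20: full span → s += 20 → s = 35.0000
seg 3 [72.5°–184.5°] cycloidal, h=5: θ=179.4° here. β=106.9, B=112. 5·(0.9545 − sin(2π·0.9545)/(2π)) = 4.9969 → s = 39.9969
seg 3 [72.5°–184.5°] cycloidal, h=5: full span → s += 5 → s = 40.0000
seg 4 [184.5°–235.2°] simple-harmonic, h=-40: θ=192.2° here. β=7.7, B=50.7. -40/2·(1 − cos(π·0.1519)) = -2.2336 → s = 37.7664
seg 4 [184.5°–235.2°] simple-harmonic, h=-40: θ=205.4° here. β=20.9, B=50.7. -40/2·(1 − cos(π·0.4122)) = -14.5548 → s = 25.4452
θ=57.9°: R = R0 + s = 34 + 30.9019 = 64.9019
θ=179.4°: R = R0 + s = 34 + 39.9969 = 73.9969
θ=192.2°: R = R0 + s = 34 + 37.7664 = 71.7664
θ=205.4°: R = R0 + s = 34 + 25.4452 = 59.4452

θ=57.9°: 64.9019
θ=179.4°: 73.9969
θ=192.2°: 71.7664
θ=205.4°: 59.4452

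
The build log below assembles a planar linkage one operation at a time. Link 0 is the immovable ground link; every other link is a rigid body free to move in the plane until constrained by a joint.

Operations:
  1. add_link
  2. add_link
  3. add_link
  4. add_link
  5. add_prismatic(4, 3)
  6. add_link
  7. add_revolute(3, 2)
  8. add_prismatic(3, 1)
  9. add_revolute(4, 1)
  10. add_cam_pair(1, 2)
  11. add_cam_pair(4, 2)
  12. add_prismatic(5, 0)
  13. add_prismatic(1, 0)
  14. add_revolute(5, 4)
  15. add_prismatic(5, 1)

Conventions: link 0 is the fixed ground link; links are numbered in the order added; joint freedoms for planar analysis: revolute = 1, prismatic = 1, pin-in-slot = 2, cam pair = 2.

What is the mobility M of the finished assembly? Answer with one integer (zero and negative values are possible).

(L,J1,J2)=(1,0,0); link0 fixed
link1: (2,0,0)
link2: (3,0,0)
link3: (4,0,0)
link4: (5,0,0)
P 4-3 [J1]: (5,1,0)
link5: (6,1,0)
R 3-2 [J1]: (6,2,0)
P 3-1 [J1]: (6,3,0)
R 4-1 [J1]: (6,4,0)
C 1-2 [J2]: (6,4,1)
C 4-2 [J2]: (6,4,2)
P 5-0 [J1]: (6,5,2)
P 1-0 [J1]: (6,6,2)
R 5-4 [J1]: (6,7,2)
P 5-1 [J1]: (6,8,2)
Grübler: 3·5 − 2·8 − 2 = -3

M = -3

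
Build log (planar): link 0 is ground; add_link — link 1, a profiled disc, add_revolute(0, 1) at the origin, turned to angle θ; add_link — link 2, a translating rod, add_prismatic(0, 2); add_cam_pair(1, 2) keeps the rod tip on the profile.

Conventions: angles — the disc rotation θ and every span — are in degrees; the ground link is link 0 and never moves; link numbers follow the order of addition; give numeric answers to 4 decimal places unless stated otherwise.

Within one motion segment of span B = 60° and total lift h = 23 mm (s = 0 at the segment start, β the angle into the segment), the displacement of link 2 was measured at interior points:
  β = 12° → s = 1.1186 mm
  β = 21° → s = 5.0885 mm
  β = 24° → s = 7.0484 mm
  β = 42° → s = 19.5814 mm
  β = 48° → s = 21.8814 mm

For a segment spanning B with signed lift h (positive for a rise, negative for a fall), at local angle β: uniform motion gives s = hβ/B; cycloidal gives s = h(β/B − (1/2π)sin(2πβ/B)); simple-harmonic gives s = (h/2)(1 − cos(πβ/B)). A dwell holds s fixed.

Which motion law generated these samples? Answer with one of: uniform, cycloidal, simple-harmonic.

candidates at β/B = r: uniform s = h·r (linear in β); cycloidal s = h·(r − sin(2πr)/(2π)); simple-harmonic s = (h/2)(1 − cos(πr))
β=12°: printed 1.1186 | uniform 4.6000, cycloidal 1.1186, simple-harmonic 2.1963
β=21°: printed 5.0885 | uniform 8.0500, cycloidal 5.0885, simple-harmonic 6.2791
β=24°: printed 7.0484 | uniform 9.2000, cycloidal 7.0484, simple-harmonic 7.9463
β=42°: printed 19.5814 | uniform 16.1000, cycloidal 19.5814, simple-harmonic 18.2595
β=48°: printed 21.8814 | uniform 18.4000, cycloidal 21.8814, simple-harmonic 20.8037
only one law matches every sample → cycloidal

cycloidal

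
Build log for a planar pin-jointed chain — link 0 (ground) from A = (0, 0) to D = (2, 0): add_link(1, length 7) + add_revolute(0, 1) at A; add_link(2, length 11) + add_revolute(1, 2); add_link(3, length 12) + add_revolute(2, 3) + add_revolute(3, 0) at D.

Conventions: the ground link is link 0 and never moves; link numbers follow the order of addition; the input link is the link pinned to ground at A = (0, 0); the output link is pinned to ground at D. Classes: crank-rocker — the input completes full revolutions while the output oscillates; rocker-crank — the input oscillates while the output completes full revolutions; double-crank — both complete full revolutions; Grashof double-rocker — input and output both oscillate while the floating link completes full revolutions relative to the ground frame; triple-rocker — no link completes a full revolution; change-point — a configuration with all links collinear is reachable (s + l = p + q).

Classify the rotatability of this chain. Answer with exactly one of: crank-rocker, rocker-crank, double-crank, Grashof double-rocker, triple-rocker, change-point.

lengths: ground=2, input=7, coupler=11, output=12
sorted: s=2 (shortest), l=12 (longest), p+q=18
s + l = 14 vs p + q = 18
s + l < p + q (Grashof) with shortest = ground link → double-crank

double-crank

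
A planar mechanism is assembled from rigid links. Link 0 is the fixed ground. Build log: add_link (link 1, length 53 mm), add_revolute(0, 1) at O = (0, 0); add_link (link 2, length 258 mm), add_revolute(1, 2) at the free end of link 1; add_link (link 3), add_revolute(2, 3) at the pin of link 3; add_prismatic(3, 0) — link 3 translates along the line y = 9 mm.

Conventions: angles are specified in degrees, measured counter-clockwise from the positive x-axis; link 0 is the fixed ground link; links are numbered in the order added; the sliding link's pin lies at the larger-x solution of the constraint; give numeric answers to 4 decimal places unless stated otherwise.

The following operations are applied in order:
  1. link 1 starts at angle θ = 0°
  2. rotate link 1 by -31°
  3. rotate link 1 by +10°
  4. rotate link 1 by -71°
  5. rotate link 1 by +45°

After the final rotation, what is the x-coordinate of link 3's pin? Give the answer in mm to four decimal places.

geometry: r = 53 mm, L = 258 mm, e = 9 mm; θ starts at 0°
rotate link 1 by -31°: θ ← 0° -31° = -31°
rotate link 1 by +10°: θ ← -31° +10° = -21°
rotate link 1 by -71°: θ ← -21° -71° = -92°
rotate link 1 by +45°: θ ← -92° +45° = -47°
crank pin P = (r cos θ, r sin θ) = (36.145913, -38.761746)
h = r sin θ − e = -38.761746 − 9 = -47.761746
x = r cos θ + √(L² − h²) = 36.145913 + 253.540560 = 289.686473

289.6865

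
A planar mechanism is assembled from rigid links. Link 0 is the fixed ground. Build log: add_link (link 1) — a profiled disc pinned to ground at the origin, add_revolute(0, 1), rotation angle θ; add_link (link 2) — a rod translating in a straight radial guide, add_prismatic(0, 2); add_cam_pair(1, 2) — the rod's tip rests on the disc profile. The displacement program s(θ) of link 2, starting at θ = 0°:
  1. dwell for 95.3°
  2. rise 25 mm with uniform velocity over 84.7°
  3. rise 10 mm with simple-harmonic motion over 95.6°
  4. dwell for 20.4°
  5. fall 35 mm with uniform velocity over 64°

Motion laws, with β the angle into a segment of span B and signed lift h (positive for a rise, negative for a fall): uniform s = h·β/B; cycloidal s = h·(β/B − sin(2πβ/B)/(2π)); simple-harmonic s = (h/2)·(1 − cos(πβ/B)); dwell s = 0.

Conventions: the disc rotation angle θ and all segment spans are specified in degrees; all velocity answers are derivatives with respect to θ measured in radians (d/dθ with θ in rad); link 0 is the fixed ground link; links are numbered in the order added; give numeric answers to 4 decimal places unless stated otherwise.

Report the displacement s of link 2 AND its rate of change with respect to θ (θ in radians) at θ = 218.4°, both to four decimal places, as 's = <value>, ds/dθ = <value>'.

seg 1 [0°–95.3°] dwell: s stays 0.0000
seg 2 [95.3°–180°] uniform, h=25: full span → s += 25 → s = 25.0000
seg 3 [180°–275.6°] simple-harmonic, h=10: θ=218.4° here. β=38.4, B=95.6. 10/2·(1 − cos(π·0.4017)) = 3.4799 → s = 28.4799
velocity in seg [180°–275.6°] (simple-harmonic), θ in radians: β = 38.4° = 0.6702 rad, B = 95.6° = 1.6685 rad; ds/dθ = (πh/(2B)) sin(πβ/B) = (π·10/(2·1.6685)) sin(π·0.4017) = 8.968633 mm/rad

s = 28.4799, ds/dθ = 8.9686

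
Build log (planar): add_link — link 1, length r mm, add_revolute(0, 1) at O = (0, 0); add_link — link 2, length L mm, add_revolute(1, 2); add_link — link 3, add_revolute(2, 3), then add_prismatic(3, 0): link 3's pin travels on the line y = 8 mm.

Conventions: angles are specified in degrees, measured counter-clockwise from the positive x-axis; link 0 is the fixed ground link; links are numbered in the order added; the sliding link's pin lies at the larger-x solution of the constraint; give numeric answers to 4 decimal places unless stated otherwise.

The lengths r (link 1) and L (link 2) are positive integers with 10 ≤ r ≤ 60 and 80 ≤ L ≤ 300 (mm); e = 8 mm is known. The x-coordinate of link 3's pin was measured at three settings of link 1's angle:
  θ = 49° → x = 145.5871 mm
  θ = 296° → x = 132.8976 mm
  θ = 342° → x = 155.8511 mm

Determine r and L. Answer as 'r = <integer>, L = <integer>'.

constraint per measurement: (x − r cos θ)² + (r sin θ − e)² = L²
subtracting the θ₁ and θ₂ equations cancels the r² and L² terms:
r = (x₁² − x₂²) / (2[(x₁cos θ₁ + e sin θ₁) − (x₂cos θ₂ + e sin θ₂)]) = 35.0000 → r = 35
L² = (x₁ − r cos θ₁)² + (r sin θ₁ − e)² = 15376.0051 → L = 124.0000 → L = 124
check at θ₃=342°: x = 155.8511 (printed 155.8511) ✓

r = 35, L = 124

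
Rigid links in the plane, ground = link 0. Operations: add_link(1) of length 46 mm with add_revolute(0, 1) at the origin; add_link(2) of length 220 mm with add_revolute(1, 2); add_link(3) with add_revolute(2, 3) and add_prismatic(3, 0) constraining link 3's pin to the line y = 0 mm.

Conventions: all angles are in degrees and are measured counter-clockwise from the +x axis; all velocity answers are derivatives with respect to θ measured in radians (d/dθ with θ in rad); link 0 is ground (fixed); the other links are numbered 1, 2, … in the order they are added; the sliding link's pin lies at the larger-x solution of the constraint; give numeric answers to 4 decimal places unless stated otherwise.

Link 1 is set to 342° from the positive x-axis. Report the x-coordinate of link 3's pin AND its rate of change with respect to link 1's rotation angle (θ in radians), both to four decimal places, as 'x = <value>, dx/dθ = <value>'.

geometry: r = 46 mm, L = 220 mm, e = 0 mm
crank pin P = (r cos θ, r sin θ) = (43.748600, -14.214782)
h = r sin θ − e = -14.214782 − 0 = -14.214782
x = r cos θ + √(L² − h²) = 43.748600 + 219.540292 = 263.288892
dx/dθ = −r sin θ − h·r cos θ/√(L² − h²) (θ in radians; h = -14.214782) = 17.047413

x = 263.2889, dx/dθ = 17.0474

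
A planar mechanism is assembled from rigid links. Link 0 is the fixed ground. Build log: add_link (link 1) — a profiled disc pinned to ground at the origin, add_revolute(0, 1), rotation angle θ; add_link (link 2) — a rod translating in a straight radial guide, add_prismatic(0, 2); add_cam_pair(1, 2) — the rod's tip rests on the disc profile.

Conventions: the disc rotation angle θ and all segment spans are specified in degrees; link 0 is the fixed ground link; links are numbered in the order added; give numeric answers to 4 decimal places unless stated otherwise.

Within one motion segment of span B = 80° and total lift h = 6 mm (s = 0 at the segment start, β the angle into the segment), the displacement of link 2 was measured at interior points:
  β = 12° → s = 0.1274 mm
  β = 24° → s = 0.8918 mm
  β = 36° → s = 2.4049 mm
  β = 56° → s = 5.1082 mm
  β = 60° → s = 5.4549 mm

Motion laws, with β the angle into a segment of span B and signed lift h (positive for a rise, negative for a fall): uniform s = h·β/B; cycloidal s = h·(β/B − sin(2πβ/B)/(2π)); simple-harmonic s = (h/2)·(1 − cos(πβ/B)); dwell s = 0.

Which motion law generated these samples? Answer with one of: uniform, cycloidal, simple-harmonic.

candidates at β/B = r: uniform s = h·r (linear in β); cycloidal s = h·(r − sin(2πr)/(2π)); simple-harmonic s = (h/2)(1 − cos(πr))
β=12°: printed 0.1274 | uniform 0.9000, cycloidal 0.1274, simple-harmonic 0.3270
β=24°: printed 0.8918 | uniform 1.8000, cycloidal 0.8918, simple-harmonic 1.2366
β=36°: printed 2.4049 | uniform 2.7000, cycloidal 2.4049, simple-harmonic 2.5307
β=56°: printed 5.1082 | uniform 4.2000, cycloidal 5.1082, simple-harmonic 4.7634
β=60°: printed 5.4549 | uniform 4.5000, cycloidal 5.4549, simple-harmonic 5.1213
only one law matches every sample → cycloidal

cycloidal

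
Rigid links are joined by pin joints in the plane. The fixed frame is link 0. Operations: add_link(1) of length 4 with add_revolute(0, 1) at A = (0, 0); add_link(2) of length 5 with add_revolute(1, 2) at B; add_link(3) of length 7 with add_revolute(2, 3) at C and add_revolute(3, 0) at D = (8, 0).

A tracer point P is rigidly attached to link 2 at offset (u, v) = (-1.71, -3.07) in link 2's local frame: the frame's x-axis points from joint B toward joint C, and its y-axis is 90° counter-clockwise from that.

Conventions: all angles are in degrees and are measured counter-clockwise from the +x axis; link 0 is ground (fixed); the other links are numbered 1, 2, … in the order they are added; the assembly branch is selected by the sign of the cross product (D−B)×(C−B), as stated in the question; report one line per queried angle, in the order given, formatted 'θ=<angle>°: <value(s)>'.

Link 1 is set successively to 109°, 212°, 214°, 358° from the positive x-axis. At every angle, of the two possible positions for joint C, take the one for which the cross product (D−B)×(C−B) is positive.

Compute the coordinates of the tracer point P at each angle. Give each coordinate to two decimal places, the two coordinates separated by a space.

A=(0,0), D=(8.00,0)
θ=109°: B = A + 4.00·(cos109°, sin109°) = (-1.3023, 3.7821)
θ=109°: |BD| = 10.0417
θ=109°: circle(B,5.00) ∩ circle(D,7.00): a=3.8259, h=3.2191
θ=109°:   candidates: C₊=(3.4543,5.3232) cross=32.326; C₋=(1.0294,-0.6410) cross=-32.326
θ=109°:   branch + wants cross > 0 → take C=(3.4543,5.3232) (cross=32.326)
θ=109°: ex = (C−B)/|BC| = (0.9513,0.3082); ey = (-0.3082,0.9513)
θ=109°: P = B + -1.71·ex + -3.07·ey = (-1.9828,0.3345)
θ=212°: B = A + 4.00·(cos212°, sin212°) = (-3.3922, -2.1197)
θ=212°: |BD| = 11.5877
θ=212°: circle(B,5.00) ∩ circle(D,7.00): a=4.7583, h=1.5358
θ=212°:   candidates: C₊=(1.0049,0.2607) cross=17.797; C₋=(1.5667,-2.7592) cross=-17.797
θ=212°:   branch + wants cross > 0 → take C=(1.0049,0.2607) (cross=17.797)
θ=212°: ex = (C−B)/|BC| = (0.8794,0.4761); ey = (-0.4761,0.8794)
θ=212°: P = B + -1.71·ex + -3.07·ey = (-3.4345,-5.6335)
θ=214°: B = A + 4.00·(cos214°, sin214°) = (-3.3162, -2.2368)
θ=214°: |BD| = 11.5351
θ=214°: circle(B,5.00) ∩ circle(D,7.00): a=4.7272, h=1.6289
θ=214°:   candidates: C₊=(1.0055,0.2778) cross=18.789; C₋=(1.6372,-2.9180) cross=-18.789
θ=214°:   branch + wants cross > 0 → take C=(1.0055,0.2778) (cross=18.789)
θ=214°: ex = (C−B)/|BC| = (0.8643,0.5029); ey = (-0.5029,0.8643)
θ=214°: P = B + -1.71·ex + -3.07·ey = (-3.2502,-5.7503)
θ=358°: B = A + 4.00·(cos358°, sin358°) = (3.9976, -0.1396)
θ=358°: |BD| = 4.0049
θ=358°: circle(B,5.00) ∩ circle(D,7.00): a=-0.9939, h=4.9002
θ=358°:   candidates: C₊=(2.8334,4.7230) cross=19.625; C₋=(3.1751,-5.0715) cross=-19.625
θ=358°:   branch + wants cross > 0 → take C=(2.8334,4.7230) (cross=19.625)
θ=358°: ex = (C−B)/|BC| = (-0.2328,0.9725); ey = (-0.9725,-0.2328)
θ=358°: P = B + -1.71·ex + -3.07·ey = (7.3813,-1.0878)

θ=109°: -1.98 0.33
θ=212°: -3.43 -5.63
θ=214°: -3.25 -5.75
θ=358°: 7.38 -1.09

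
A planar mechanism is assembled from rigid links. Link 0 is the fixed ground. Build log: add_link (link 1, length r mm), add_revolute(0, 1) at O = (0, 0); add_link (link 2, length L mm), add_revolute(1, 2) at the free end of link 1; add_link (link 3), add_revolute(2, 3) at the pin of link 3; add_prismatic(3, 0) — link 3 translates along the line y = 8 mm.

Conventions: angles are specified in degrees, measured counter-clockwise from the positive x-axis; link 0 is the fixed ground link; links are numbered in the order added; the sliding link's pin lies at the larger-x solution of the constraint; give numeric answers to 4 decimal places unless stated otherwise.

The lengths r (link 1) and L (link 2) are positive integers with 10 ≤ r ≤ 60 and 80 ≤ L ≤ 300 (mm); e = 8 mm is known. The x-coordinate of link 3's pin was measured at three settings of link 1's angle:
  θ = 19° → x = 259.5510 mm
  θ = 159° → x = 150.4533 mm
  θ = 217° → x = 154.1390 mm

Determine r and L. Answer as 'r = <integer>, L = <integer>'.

constraint per measurement: (x − r cos θ)² + (r sin θ − e)² = L²
subtracting the θ₁ and θ₂ equations cancels the r² and L² terms:
r = (x₁² − x₂²) / (2[(x₁cos θ₁ + e sin θ₁) − (x₂cos θ₂ + e sin θ₂)]) = 58.0000 → r = 58
L² = (x₁ − r cos θ₁)² + (r sin θ₁ − e)² = 42025.0005 → L = 205.0000 → L = 205
check at θ₃=217°: x = 154.1390 (printed 154.1390) ✓

r = 58, L = 205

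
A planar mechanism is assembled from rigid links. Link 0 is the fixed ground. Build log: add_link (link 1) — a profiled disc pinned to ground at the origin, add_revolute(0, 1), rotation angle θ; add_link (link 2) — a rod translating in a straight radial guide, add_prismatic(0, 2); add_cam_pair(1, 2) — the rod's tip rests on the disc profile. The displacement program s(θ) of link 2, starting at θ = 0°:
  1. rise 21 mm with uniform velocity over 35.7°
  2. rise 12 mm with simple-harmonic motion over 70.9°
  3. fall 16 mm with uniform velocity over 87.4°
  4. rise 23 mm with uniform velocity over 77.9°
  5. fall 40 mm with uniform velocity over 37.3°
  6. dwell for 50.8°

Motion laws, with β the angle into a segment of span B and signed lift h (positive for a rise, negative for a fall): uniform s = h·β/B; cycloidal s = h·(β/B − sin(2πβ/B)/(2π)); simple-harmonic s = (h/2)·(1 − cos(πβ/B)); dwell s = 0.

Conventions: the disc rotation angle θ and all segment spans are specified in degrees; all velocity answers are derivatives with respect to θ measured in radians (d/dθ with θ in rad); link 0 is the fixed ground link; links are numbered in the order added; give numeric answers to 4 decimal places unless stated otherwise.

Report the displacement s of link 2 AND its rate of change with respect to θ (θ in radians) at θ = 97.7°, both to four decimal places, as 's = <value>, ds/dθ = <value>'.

seg 1 [0°–35.7°] uniform, h=21: full span → s += 21 → s = 21.0000
seg 2 [35.7°–106.6°] simple-harmonic, h=12: θ=97.7° here. β=62, B=70.9. 12/2·(1 − cos(π·0.8745)) = 11.5395 → s = 32.5395
velocity in seg [35.7°–106.6°] (simple-harmonic), θ in radians: β = 62° = 1.0821 rad, B = 70.9° = 1.2374 rad; ds/dθ = (πh/(2B)) sin(πβ/B) = (π·12/(2·1.2374)) sin(π·0.8745) = 5.852687 mm/rad

s = 32.5395, ds/dθ = 5.8527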